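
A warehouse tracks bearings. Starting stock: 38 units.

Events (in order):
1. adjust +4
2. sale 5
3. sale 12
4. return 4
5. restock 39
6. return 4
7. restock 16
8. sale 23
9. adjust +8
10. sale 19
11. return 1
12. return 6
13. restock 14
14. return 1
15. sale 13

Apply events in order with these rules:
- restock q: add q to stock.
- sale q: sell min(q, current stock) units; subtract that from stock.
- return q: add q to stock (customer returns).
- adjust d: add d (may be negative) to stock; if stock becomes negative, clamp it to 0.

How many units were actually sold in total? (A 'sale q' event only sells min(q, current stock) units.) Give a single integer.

Processing events:
Start: stock = 38
  Event 1 (adjust +4): 38 + 4 = 42
  Event 2 (sale 5): sell min(5,42)=5. stock: 42 - 5 = 37. total_sold = 5
  Event 3 (sale 12): sell min(12,37)=12. stock: 37 - 12 = 25. total_sold = 17
  Event 4 (return 4): 25 + 4 = 29
  Event 5 (restock 39): 29 + 39 = 68
  Event 6 (return 4): 68 + 4 = 72
  Event 7 (restock 16): 72 + 16 = 88
  Event 8 (sale 23): sell min(23,88)=23. stock: 88 - 23 = 65. total_sold = 40
  Event 9 (adjust +8): 65 + 8 = 73
  Event 10 (sale 19): sell min(19,73)=19. stock: 73 - 19 = 54. total_sold = 59
  Event 11 (return 1): 54 + 1 = 55
  Event 12 (return 6): 55 + 6 = 61
  Event 13 (restock 14): 61 + 14 = 75
  Event 14 (return 1): 75 + 1 = 76
  Event 15 (sale 13): sell min(13,76)=13. stock: 76 - 13 = 63. total_sold = 72
Final: stock = 63, total_sold = 72

Answer: 72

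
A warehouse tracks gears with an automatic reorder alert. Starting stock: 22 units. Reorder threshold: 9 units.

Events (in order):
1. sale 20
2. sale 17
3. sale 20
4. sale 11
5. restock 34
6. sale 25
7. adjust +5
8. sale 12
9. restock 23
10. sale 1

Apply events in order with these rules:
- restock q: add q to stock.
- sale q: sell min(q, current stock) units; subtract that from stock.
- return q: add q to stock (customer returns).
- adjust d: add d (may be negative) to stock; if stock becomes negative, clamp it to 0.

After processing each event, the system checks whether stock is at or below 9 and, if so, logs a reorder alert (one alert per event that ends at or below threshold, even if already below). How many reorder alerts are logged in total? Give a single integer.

Processing events:
Start: stock = 22
  Event 1 (sale 20): sell min(20,22)=20. stock: 22 - 20 = 2. total_sold = 20
  Event 2 (sale 17): sell min(17,2)=2. stock: 2 - 2 = 0. total_sold = 22
  Event 3 (sale 20): sell min(20,0)=0. stock: 0 - 0 = 0. total_sold = 22
  Event 4 (sale 11): sell min(11,0)=0. stock: 0 - 0 = 0. total_sold = 22
  Event 5 (restock 34): 0 + 34 = 34
  Event 6 (sale 25): sell min(25,34)=25. stock: 34 - 25 = 9. total_sold = 47
  Event 7 (adjust +5): 9 + 5 = 14
  Event 8 (sale 12): sell min(12,14)=12. stock: 14 - 12 = 2. total_sold = 59
  Event 9 (restock 23): 2 + 23 = 25
  Event 10 (sale 1): sell min(1,25)=1. stock: 25 - 1 = 24. total_sold = 60
Final: stock = 24, total_sold = 60

Checking against threshold 9:
  After event 1: stock=2 <= 9 -> ALERT
  After event 2: stock=0 <= 9 -> ALERT
  After event 3: stock=0 <= 9 -> ALERT
  After event 4: stock=0 <= 9 -> ALERT
  After event 5: stock=34 > 9
  After event 6: stock=9 <= 9 -> ALERT
  After event 7: stock=14 > 9
  After event 8: stock=2 <= 9 -> ALERT
  After event 9: stock=25 > 9
  After event 10: stock=24 > 9
Alert events: [1, 2, 3, 4, 6, 8]. Count = 6

Answer: 6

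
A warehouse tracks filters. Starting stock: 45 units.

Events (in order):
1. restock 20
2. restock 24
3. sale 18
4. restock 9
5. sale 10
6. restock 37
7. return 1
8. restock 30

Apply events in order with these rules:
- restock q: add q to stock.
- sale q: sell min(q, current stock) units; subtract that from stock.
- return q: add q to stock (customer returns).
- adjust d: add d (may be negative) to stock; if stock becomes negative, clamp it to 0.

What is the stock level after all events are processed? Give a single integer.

Processing events:
Start: stock = 45
  Event 1 (restock 20): 45 + 20 = 65
  Event 2 (restock 24): 65 + 24 = 89
  Event 3 (sale 18): sell min(18,89)=18. stock: 89 - 18 = 71. total_sold = 18
  Event 4 (restock 9): 71 + 9 = 80
  Event 5 (sale 10): sell min(10,80)=10. stock: 80 - 10 = 70. total_sold = 28
  Event 6 (restock 37): 70 + 37 = 107
  Event 7 (return 1): 107 + 1 = 108
  Event 8 (restock 30): 108 + 30 = 138
Final: stock = 138, total_sold = 28

Answer: 138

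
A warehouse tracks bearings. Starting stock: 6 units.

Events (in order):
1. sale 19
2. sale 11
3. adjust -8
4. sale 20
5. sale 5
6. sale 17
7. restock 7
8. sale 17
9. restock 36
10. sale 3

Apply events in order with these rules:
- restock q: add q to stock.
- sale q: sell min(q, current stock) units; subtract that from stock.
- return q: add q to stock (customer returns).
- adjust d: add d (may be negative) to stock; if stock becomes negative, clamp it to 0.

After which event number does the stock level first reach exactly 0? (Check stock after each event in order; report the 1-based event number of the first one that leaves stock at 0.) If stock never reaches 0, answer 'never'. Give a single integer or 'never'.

Answer: 1

Derivation:
Processing events:
Start: stock = 6
  Event 1 (sale 19): sell min(19,6)=6. stock: 6 - 6 = 0. total_sold = 6
  Event 2 (sale 11): sell min(11,0)=0. stock: 0 - 0 = 0. total_sold = 6
  Event 3 (adjust -8): 0 + -8 = 0 (clamped to 0)
  Event 4 (sale 20): sell min(20,0)=0. stock: 0 - 0 = 0. total_sold = 6
  Event 5 (sale 5): sell min(5,0)=0. stock: 0 - 0 = 0. total_sold = 6
  Event 6 (sale 17): sell min(17,0)=0. stock: 0 - 0 = 0. total_sold = 6
  Event 7 (restock 7): 0 + 7 = 7
  Event 8 (sale 17): sell min(17,7)=7. stock: 7 - 7 = 0. total_sold = 13
  Event 9 (restock 36): 0 + 36 = 36
  Event 10 (sale 3): sell min(3,36)=3. stock: 36 - 3 = 33. total_sold = 16
Final: stock = 33, total_sold = 16

First zero at event 1.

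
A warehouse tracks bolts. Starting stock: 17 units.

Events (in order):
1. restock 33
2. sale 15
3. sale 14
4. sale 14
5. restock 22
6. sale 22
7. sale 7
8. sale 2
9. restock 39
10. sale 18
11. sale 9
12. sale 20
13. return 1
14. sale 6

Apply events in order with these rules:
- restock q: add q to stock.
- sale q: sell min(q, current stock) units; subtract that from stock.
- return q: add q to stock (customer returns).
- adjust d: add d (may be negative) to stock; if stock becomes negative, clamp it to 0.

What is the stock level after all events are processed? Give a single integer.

Processing events:
Start: stock = 17
  Event 1 (restock 33): 17 + 33 = 50
  Event 2 (sale 15): sell min(15,50)=15. stock: 50 - 15 = 35. total_sold = 15
  Event 3 (sale 14): sell min(14,35)=14. stock: 35 - 14 = 21. total_sold = 29
  Event 4 (sale 14): sell min(14,21)=14. stock: 21 - 14 = 7. total_sold = 43
  Event 5 (restock 22): 7 + 22 = 29
  Event 6 (sale 22): sell min(22,29)=22. stock: 29 - 22 = 7. total_sold = 65
  Event 7 (sale 7): sell min(7,7)=7. stock: 7 - 7 = 0. total_sold = 72
  Event 8 (sale 2): sell min(2,0)=0. stock: 0 - 0 = 0. total_sold = 72
  Event 9 (restock 39): 0 + 39 = 39
  Event 10 (sale 18): sell min(18,39)=18. stock: 39 - 18 = 21. total_sold = 90
  Event 11 (sale 9): sell min(9,21)=9. stock: 21 - 9 = 12. total_sold = 99
  Event 12 (sale 20): sell min(20,12)=12. stock: 12 - 12 = 0. total_sold = 111
  Event 13 (return 1): 0 + 1 = 1
  Event 14 (sale 6): sell min(6,1)=1. stock: 1 - 1 = 0. total_sold = 112
Final: stock = 0, total_sold = 112

Answer: 0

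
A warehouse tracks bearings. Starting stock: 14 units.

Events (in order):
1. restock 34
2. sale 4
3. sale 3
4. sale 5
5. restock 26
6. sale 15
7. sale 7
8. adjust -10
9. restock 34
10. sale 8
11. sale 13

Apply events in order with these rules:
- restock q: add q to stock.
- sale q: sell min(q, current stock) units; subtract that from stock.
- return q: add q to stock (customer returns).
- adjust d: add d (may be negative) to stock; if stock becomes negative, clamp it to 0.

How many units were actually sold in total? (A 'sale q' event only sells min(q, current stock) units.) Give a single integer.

Processing events:
Start: stock = 14
  Event 1 (restock 34): 14 + 34 = 48
  Event 2 (sale 4): sell min(4,48)=4. stock: 48 - 4 = 44. total_sold = 4
  Event 3 (sale 3): sell min(3,44)=3. stock: 44 - 3 = 41. total_sold = 7
  Event 4 (sale 5): sell min(5,41)=5. stock: 41 - 5 = 36. total_sold = 12
  Event 5 (restock 26): 36 + 26 = 62
  Event 6 (sale 15): sell min(15,62)=15. stock: 62 - 15 = 47. total_sold = 27
  Event 7 (sale 7): sell min(7,47)=7. stock: 47 - 7 = 40. total_sold = 34
  Event 8 (adjust -10): 40 + -10 = 30
  Event 9 (restock 34): 30 + 34 = 64
  Event 10 (sale 8): sell min(8,64)=8. stock: 64 - 8 = 56. total_sold = 42
  Event 11 (sale 13): sell min(13,56)=13. stock: 56 - 13 = 43. total_sold = 55
Final: stock = 43, total_sold = 55

Answer: 55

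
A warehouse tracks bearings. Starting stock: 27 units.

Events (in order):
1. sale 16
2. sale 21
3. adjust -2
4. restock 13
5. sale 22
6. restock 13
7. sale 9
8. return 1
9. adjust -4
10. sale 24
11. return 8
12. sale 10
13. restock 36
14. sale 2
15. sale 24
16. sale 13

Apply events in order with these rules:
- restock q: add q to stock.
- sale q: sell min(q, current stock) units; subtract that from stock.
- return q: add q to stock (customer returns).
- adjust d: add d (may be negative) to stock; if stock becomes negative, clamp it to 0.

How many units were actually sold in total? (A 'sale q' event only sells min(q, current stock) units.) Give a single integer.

Answer: 94

Derivation:
Processing events:
Start: stock = 27
  Event 1 (sale 16): sell min(16,27)=16. stock: 27 - 16 = 11. total_sold = 16
  Event 2 (sale 21): sell min(21,11)=11. stock: 11 - 11 = 0. total_sold = 27
  Event 3 (adjust -2): 0 + -2 = 0 (clamped to 0)
  Event 4 (restock 13): 0 + 13 = 13
  Event 5 (sale 22): sell min(22,13)=13. stock: 13 - 13 = 0. total_sold = 40
  Event 6 (restock 13): 0 + 13 = 13
  Event 7 (sale 9): sell min(9,13)=9. stock: 13 - 9 = 4. total_sold = 49
  Event 8 (return 1): 4 + 1 = 5
  Event 9 (adjust -4): 5 + -4 = 1
  Event 10 (sale 24): sell min(24,1)=1. stock: 1 - 1 = 0. total_sold = 50
  Event 11 (return 8): 0 + 8 = 8
  Event 12 (sale 10): sell min(10,8)=8. stock: 8 - 8 = 0. total_sold = 58
  Event 13 (restock 36): 0 + 36 = 36
  Event 14 (sale 2): sell min(2,36)=2. stock: 36 - 2 = 34. total_sold = 60
  Event 15 (sale 24): sell min(24,34)=24. stock: 34 - 24 = 10. total_sold = 84
  Event 16 (sale 13): sell min(13,10)=10. stock: 10 - 10 = 0. total_sold = 94
Final: stock = 0, total_sold = 94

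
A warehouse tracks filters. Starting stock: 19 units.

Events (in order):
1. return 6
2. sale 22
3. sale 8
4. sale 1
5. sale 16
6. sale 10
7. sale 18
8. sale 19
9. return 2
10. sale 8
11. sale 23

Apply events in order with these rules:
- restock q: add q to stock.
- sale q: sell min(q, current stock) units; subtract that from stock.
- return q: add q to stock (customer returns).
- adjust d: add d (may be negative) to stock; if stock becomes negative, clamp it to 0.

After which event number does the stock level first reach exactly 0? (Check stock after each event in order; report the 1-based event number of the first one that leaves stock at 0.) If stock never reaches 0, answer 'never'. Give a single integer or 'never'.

Answer: 3

Derivation:
Processing events:
Start: stock = 19
  Event 1 (return 6): 19 + 6 = 25
  Event 2 (sale 22): sell min(22,25)=22. stock: 25 - 22 = 3. total_sold = 22
  Event 3 (sale 8): sell min(8,3)=3. stock: 3 - 3 = 0. total_sold = 25
  Event 4 (sale 1): sell min(1,0)=0. stock: 0 - 0 = 0. total_sold = 25
  Event 5 (sale 16): sell min(16,0)=0. stock: 0 - 0 = 0. total_sold = 25
  Event 6 (sale 10): sell min(10,0)=0. stock: 0 - 0 = 0. total_sold = 25
  Event 7 (sale 18): sell min(18,0)=0. stock: 0 - 0 = 0. total_sold = 25
  Event 8 (sale 19): sell min(19,0)=0. stock: 0 - 0 = 0. total_sold = 25
  Event 9 (return 2): 0 + 2 = 2
  Event 10 (sale 8): sell min(8,2)=2. stock: 2 - 2 = 0. total_sold = 27
  Event 11 (sale 23): sell min(23,0)=0. stock: 0 - 0 = 0. total_sold = 27
Final: stock = 0, total_sold = 27

First zero at event 3.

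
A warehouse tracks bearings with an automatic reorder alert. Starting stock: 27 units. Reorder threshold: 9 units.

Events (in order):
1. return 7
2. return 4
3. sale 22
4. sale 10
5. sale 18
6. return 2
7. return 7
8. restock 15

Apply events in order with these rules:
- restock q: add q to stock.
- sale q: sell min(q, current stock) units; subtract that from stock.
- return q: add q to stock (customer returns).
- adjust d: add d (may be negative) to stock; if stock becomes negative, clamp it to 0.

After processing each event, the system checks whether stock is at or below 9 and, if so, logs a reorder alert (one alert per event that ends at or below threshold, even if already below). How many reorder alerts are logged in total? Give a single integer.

Processing events:
Start: stock = 27
  Event 1 (return 7): 27 + 7 = 34
  Event 2 (return 4): 34 + 4 = 38
  Event 3 (sale 22): sell min(22,38)=22. stock: 38 - 22 = 16. total_sold = 22
  Event 4 (sale 10): sell min(10,16)=10. stock: 16 - 10 = 6. total_sold = 32
  Event 5 (sale 18): sell min(18,6)=6. stock: 6 - 6 = 0. total_sold = 38
  Event 6 (return 2): 0 + 2 = 2
  Event 7 (return 7): 2 + 7 = 9
  Event 8 (restock 15): 9 + 15 = 24
Final: stock = 24, total_sold = 38

Checking against threshold 9:
  After event 1: stock=34 > 9
  After event 2: stock=38 > 9
  After event 3: stock=16 > 9
  After event 4: stock=6 <= 9 -> ALERT
  After event 5: stock=0 <= 9 -> ALERT
  After event 6: stock=2 <= 9 -> ALERT
  After event 7: stock=9 <= 9 -> ALERT
  After event 8: stock=24 > 9
Alert events: [4, 5, 6, 7]. Count = 4

Answer: 4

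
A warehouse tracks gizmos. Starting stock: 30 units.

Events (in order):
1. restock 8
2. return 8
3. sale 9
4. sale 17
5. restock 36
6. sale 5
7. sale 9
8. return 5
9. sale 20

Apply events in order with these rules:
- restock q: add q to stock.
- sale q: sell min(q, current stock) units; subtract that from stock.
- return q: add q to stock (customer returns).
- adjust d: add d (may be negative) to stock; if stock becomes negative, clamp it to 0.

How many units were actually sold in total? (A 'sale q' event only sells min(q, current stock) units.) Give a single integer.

Processing events:
Start: stock = 30
  Event 1 (restock 8): 30 + 8 = 38
  Event 2 (return 8): 38 + 8 = 46
  Event 3 (sale 9): sell min(9,46)=9. stock: 46 - 9 = 37. total_sold = 9
  Event 4 (sale 17): sell min(17,37)=17. stock: 37 - 17 = 20. total_sold = 26
  Event 5 (restock 36): 20 + 36 = 56
  Event 6 (sale 5): sell min(5,56)=5. stock: 56 - 5 = 51. total_sold = 31
  Event 7 (sale 9): sell min(9,51)=9. stock: 51 - 9 = 42. total_sold = 40
  Event 8 (return 5): 42 + 5 = 47
  Event 9 (sale 20): sell min(20,47)=20. stock: 47 - 20 = 27. total_sold = 60
Final: stock = 27, total_sold = 60

Answer: 60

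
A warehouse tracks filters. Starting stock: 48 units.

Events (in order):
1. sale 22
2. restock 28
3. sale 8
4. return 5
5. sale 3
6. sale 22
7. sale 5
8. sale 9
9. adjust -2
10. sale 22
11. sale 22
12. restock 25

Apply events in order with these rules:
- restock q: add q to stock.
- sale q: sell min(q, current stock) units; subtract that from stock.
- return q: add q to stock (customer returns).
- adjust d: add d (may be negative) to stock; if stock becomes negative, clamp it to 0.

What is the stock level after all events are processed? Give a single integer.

Answer: 25

Derivation:
Processing events:
Start: stock = 48
  Event 1 (sale 22): sell min(22,48)=22. stock: 48 - 22 = 26. total_sold = 22
  Event 2 (restock 28): 26 + 28 = 54
  Event 3 (sale 8): sell min(8,54)=8. stock: 54 - 8 = 46. total_sold = 30
  Event 4 (return 5): 46 + 5 = 51
  Event 5 (sale 3): sell min(3,51)=3. stock: 51 - 3 = 48. total_sold = 33
  Event 6 (sale 22): sell min(22,48)=22. stock: 48 - 22 = 26. total_sold = 55
  Event 7 (sale 5): sell min(5,26)=5. stock: 26 - 5 = 21. total_sold = 60
  Event 8 (sale 9): sell min(9,21)=9. stock: 21 - 9 = 12. total_sold = 69
  Event 9 (adjust -2): 12 + -2 = 10
  Event 10 (sale 22): sell min(22,10)=10. stock: 10 - 10 = 0. total_sold = 79
  Event 11 (sale 22): sell min(22,0)=0. stock: 0 - 0 = 0. total_sold = 79
  Event 12 (restock 25): 0 + 25 = 25
Final: stock = 25, total_sold = 79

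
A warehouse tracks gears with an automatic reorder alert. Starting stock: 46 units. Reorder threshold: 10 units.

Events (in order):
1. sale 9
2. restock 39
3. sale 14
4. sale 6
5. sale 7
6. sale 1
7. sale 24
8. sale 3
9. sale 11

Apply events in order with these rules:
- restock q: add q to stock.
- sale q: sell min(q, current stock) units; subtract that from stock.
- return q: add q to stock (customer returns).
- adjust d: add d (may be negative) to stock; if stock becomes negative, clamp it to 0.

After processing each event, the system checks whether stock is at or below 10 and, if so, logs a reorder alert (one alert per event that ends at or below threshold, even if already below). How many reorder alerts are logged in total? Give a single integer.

Answer: 1

Derivation:
Processing events:
Start: stock = 46
  Event 1 (sale 9): sell min(9,46)=9. stock: 46 - 9 = 37. total_sold = 9
  Event 2 (restock 39): 37 + 39 = 76
  Event 3 (sale 14): sell min(14,76)=14. stock: 76 - 14 = 62. total_sold = 23
  Event 4 (sale 6): sell min(6,62)=6. stock: 62 - 6 = 56. total_sold = 29
  Event 5 (sale 7): sell min(7,56)=7. stock: 56 - 7 = 49. total_sold = 36
  Event 6 (sale 1): sell min(1,49)=1. stock: 49 - 1 = 48. total_sold = 37
  Event 7 (sale 24): sell min(24,48)=24. stock: 48 - 24 = 24. total_sold = 61
  Event 8 (sale 3): sell min(3,24)=3. stock: 24 - 3 = 21. total_sold = 64
  Event 9 (sale 11): sell min(11,21)=11. stock: 21 - 11 = 10. total_sold = 75
Final: stock = 10, total_sold = 75

Checking against threshold 10:
  After event 1: stock=37 > 10
  After event 2: stock=76 > 10
  After event 3: stock=62 > 10
  After event 4: stock=56 > 10
  After event 5: stock=49 > 10
  After event 6: stock=48 > 10
  After event 7: stock=24 > 10
  After event 8: stock=21 > 10
  After event 9: stock=10 <= 10 -> ALERT
Alert events: [9]. Count = 1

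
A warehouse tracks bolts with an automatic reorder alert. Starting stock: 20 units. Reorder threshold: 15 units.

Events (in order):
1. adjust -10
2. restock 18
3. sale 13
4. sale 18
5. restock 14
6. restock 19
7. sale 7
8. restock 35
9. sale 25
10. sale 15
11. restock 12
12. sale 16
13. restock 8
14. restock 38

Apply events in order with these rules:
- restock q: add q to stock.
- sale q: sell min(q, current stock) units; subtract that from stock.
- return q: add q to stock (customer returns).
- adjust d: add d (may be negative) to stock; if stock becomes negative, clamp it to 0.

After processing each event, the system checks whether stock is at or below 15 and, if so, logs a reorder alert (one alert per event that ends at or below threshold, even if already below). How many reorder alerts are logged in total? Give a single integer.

Processing events:
Start: stock = 20
  Event 1 (adjust -10): 20 + -10 = 10
  Event 2 (restock 18): 10 + 18 = 28
  Event 3 (sale 13): sell min(13,28)=13. stock: 28 - 13 = 15. total_sold = 13
  Event 4 (sale 18): sell min(18,15)=15. stock: 15 - 15 = 0. total_sold = 28
  Event 5 (restock 14): 0 + 14 = 14
  Event 6 (restock 19): 14 + 19 = 33
  Event 7 (sale 7): sell min(7,33)=7. stock: 33 - 7 = 26. total_sold = 35
  Event 8 (restock 35): 26 + 35 = 61
  Event 9 (sale 25): sell min(25,61)=25. stock: 61 - 25 = 36. total_sold = 60
  Event 10 (sale 15): sell min(15,36)=15. stock: 36 - 15 = 21. total_sold = 75
  Event 11 (restock 12): 21 + 12 = 33
  Event 12 (sale 16): sell min(16,33)=16. stock: 33 - 16 = 17. total_sold = 91
  Event 13 (restock 8): 17 + 8 = 25
  Event 14 (restock 38): 25 + 38 = 63
Final: stock = 63, total_sold = 91

Checking against threshold 15:
  After event 1: stock=10 <= 15 -> ALERT
  After event 2: stock=28 > 15
  After event 3: stock=15 <= 15 -> ALERT
  After event 4: stock=0 <= 15 -> ALERT
  After event 5: stock=14 <= 15 -> ALERT
  After event 6: stock=33 > 15
  After event 7: stock=26 > 15
  After event 8: stock=61 > 15
  After event 9: stock=36 > 15
  After event 10: stock=21 > 15
  After event 11: stock=33 > 15
  After event 12: stock=17 > 15
  After event 13: stock=25 > 15
  After event 14: stock=63 > 15
Alert events: [1, 3, 4, 5]. Count = 4

Answer: 4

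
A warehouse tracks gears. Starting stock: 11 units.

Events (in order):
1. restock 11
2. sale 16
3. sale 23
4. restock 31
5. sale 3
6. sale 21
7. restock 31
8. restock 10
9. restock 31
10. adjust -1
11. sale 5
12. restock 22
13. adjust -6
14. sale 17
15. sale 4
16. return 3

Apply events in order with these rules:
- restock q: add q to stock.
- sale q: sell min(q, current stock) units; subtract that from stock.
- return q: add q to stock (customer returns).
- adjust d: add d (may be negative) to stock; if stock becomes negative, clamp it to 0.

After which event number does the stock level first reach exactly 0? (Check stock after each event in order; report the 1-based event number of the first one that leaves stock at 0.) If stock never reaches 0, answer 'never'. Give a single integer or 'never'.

Answer: 3

Derivation:
Processing events:
Start: stock = 11
  Event 1 (restock 11): 11 + 11 = 22
  Event 2 (sale 16): sell min(16,22)=16. stock: 22 - 16 = 6. total_sold = 16
  Event 3 (sale 23): sell min(23,6)=6. stock: 6 - 6 = 0. total_sold = 22
  Event 4 (restock 31): 0 + 31 = 31
  Event 5 (sale 3): sell min(3,31)=3. stock: 31 - 3 = 28. total_sold = 25
  Event 6 (sale 21): sell min(21,28)=21. stock: 28 - 21 = 7. total_sold = 46
  Event 7 (restock 31): 7 + 31 = 38
  Event 8 (restock 10): 38 + 10 = 48
  Event 9 (restock 31): 48 + 31 = 79
  Event 10 (adjust -1): 79 + -1 = 78
  Event 11 (sale 5): sell min(5,78)=5. stock: 78 - 5 = 73. total_sold = 51
  Event 12 (restock 22): 73 + 22 = 95
  Event 13 (adjust -6): 95 + -6 = 89
  Event 14 (sale 17): sell min(17,89)=17. stock: 89 - 17 = 72. total_sold = 68
  Event 15 (sale 4): sell min(4,72)=4. stock: 72 - 4 = 68. total_sold = 72
  Event 16 (return 3): 68 + 3 = 71
Final: stock = 71, total_sold = 72

First zero at event 3.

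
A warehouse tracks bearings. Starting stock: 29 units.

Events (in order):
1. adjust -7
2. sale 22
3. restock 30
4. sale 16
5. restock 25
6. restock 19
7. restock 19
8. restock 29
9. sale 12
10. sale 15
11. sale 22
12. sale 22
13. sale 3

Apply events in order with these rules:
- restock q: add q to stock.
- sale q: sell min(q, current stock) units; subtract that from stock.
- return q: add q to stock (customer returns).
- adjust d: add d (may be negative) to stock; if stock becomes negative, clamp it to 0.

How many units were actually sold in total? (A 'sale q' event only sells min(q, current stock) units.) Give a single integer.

Answer: 112

Derivation:
Processing events:
Start: stock = 29
  Event 1 (adjust -7): 29 + -7 = 22
  Event 2 (sale 22): sell min(22,22)=22. stock: 22 - 22 = 0. total_sold = 22
  Event 3 (restock 30): 0 + 30 = 30
  Event 4 (sale 16): sell min(16,30)=16. stock: 30 - 16 = 14. total_sold = 38
  Event 5 (restock 25): 14 + 25 = 39
  Event 6 (restock 19): 39 + 19 = 58
  Event 7 (restock 19): 58 + 19 = 77
  Event 8 (restock 29): 77 + 29 = 106
  Event 9 (sale 12): sell min(12,106)=12. stock: 106 - 12 = 94. total_sold = 50
  Event 10 (sale 15): sell min(15,94)=15. stock: 94 - 15 = 79. total_sold = 65
  Event 11 (sale 22): sell min(22,79)=22. stock: 79 - 22 = 57. total_sold = 87
  Event 12 (sale 22): sell min(22,57)=22. stock: 57 - 22 = 35. total_sold = 109
  Event 13 (sale 3): sell min(3,35)=3. stock: 35 - 3 = 32. total_sold = 112
Final: stock = 32, total_sold = 112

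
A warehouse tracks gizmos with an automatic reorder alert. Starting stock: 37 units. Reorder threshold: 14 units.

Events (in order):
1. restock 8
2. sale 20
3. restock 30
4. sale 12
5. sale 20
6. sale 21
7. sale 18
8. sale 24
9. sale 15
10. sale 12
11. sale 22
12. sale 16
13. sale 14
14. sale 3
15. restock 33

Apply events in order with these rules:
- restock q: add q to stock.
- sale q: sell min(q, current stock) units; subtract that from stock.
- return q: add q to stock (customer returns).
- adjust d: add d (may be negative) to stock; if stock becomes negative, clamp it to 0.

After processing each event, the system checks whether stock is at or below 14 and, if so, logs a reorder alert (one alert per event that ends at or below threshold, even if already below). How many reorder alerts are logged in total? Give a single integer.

Answer: 9

Derivation:
Processing events:
Start: stock = 37
  Event 1 (restock 8): 37 + 8 = 45
  Event 2 (sale 20): sell min(20,45)=20. stock: 45 - 20 = 25. total_sold = 20
  Event 3 (restock 30): 25 + 30 = 55
  Event 4 (sale 12): sell min(12,55)=12. stock: 55 - 12 = 43. total_sold = 32
  Event 5 (sale 20): sell min(20,43)=20. stock: 43 - 20 = 23. total_sold = 52
  Event 6 (sale 21): sell min(21,23)=21. stock: 23 - 21 = 2. total_sold = 73
  Event 7 (sale 18): sell min(18,2)=2. stock: 2 - 2 = 0. total_sold = 75
  Event 8 (sale 24): sell min(24,0)=0. stock: 0 - 0 = 0. total_sold = 75
  Event 9 (sale 15): sell min(15,0)=0. stock: 0 - 0 = 0. total_sold = 75
  Event 10 (sale 12): sell min(12,0)=0. stock: 0 - 0 = 0. total_sold = 75
  Event 11 (sale 22): sell min(22,0)=0. stock: 0 - 0 = 0. total_sold = 75
  Event 12 (sale 16): sell min(16,0)=0. stock: 0 - 0 = 0. total_sold = 75
  Event 13 (sale 14): sell min(14,0)=0. stock: 0 - 0 = 0. total_sold = 75
  Event 14 (sale 3): sell min(3,0)=0. stock: 0 - 0 = 0. total_sold = 75
  Event 15 (restock 33): 0 + 33 = 33
Final: stock = 33, total_sold = 75

Checking against threshold 14:
  After event 1: stock=45 > 14
  After event 2: stock=25 > 14
  After event 3: stock=55 > 14
  After event 4: stock=43 > 14
  After event 5: stock=23 > 14
  After event 6: stock=2 <= 14 -> ALERT
  After event 7: stock=0 <= 14 -> ALERT
  After event 8: stock=0 <= 14 -> ALERT
  After event 9: stock=0 <= 14 -> ALERT
  After event 10: stock=0 <= 14 -> ALERT
  After event 11: stock=0 <= 14 -> ALERT
  After event 12: stock=0 <= 14 -> ALERT
  After event 13: stock=0 <= 14 -> ALERT
  After event 14: stock=0 <= 14 -> ALERT
  After event 15: stock=33 > 14
Alert events: [6, 7, 8, 9, 10, 11, 12, 13, 14]. Count = 9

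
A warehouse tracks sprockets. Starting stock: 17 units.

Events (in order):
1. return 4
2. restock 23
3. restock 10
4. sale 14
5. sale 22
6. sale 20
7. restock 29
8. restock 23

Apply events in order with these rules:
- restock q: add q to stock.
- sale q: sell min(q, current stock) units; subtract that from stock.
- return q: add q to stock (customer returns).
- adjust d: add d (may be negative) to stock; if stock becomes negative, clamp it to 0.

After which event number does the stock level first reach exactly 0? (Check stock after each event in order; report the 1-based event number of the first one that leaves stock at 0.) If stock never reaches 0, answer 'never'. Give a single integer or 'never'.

Answer: 6

Derivation:
Processing events:
Start: stock = 17
  Event 1 (return 4): 17 + 4 = 21
  Event 2 (restock 23): 21 + 23 = 44
  Event 3 (restock 10): 44 + 10 = 54
  Event 4 (sale 14): sell min(14,54)=14. stock: 54 - 14 = 40. total_sold = 14
  Event 5 (sale 22): sell min(22,40)=22. stock: 40 - 22 = 18. total_sold = 36
  Event 6 (sale 20): sell min(20,18)=18. stock: 18 - 18 = 0. total_sold = 54
  Event 7 (restock 29): 0 + 29 = 29
  Event 8 (restock 23): 29 + 23 = 52
Final: stock = 52, total_sold = 54

First zero at event 6.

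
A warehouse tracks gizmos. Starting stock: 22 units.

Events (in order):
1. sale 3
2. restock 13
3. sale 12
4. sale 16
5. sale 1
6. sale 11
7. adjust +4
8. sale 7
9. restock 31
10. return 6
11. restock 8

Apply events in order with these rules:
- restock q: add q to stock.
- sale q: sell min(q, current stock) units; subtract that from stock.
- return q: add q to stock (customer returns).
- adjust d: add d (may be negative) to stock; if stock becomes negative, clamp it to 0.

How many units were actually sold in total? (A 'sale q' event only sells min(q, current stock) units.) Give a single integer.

Answer: 39

Derivation:
Processing events:
Start: stock = 22
  Event 1 (sale 3): sell min(3,22)=3. stock: 22 - 3 = 19. total_sold = 3
  Event 2 (restock 13): 19 + 13 = 32
  Event 3 (sale 12): sell min(12,32)=12. stock: 32 - 12 = 20. total_sold = 15
  Event 4 (sale 16): sell min(16,20)=16. stock: 20 - 16 = 4. total_sold = 31
  Event 5 (sale 1): sell min(1,4)=1. stock: 4 - 1 = 3. total_sold = 32
  Event 6 (sale 11): sell min(11,3)=3. stock: 3 - 3 = 0. total_sold = 35
  Event 7 (adjust +4): 0 + 4 = 4
  Event 8 (sale 7): sell min(7,4)=4. stock: 4 - 4 = 0. total_sold = 39
  Event 9 (restock 31): 0 + 31 = 31
  Event 10 (return 6): 31 + 6 = 37
  Event 11 (restock 8): 37 + 8 = 45
Final: stock = 45, total_sold = 39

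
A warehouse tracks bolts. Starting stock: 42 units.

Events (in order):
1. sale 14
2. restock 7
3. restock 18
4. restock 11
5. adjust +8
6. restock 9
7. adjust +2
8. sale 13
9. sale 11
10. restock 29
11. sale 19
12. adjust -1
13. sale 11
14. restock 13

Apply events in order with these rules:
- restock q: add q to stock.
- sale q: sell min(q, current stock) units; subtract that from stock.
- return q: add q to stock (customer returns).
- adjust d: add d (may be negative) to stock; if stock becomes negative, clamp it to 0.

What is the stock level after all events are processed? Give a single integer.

Answer: 70

Derivation:
Processing events:
Start: stock = 42
  Event 1 (sale 14): sell min(14,42)=14. stock: 42 - 14 = 28. total_sold = 14
  Event 2 (restock 7): 28 + 7 = 35
  Event 3 (restock 18): 35 + 18 = 53
  Event 4 (restock 11): 53 + 11 = 64
  Event 5 (adjust +8): 64 + 8 = 72
  Event 6 (restock 9): 72 + 9 = 81
  Event 7 (adjust +2): 81 + 2 = 83
  Event 8 (sale 13): sell min(13,83)=13. stock: 83 - 13 = 70. total_sold = 27
  Event 9 (sale 11): sell min(11,70)=11. stock: 70 - 11 = 59. total_sold = 38
  Event 10 (restock 29): 59 + 29 = 88
  Event 11 (sale 19): sell min(19,88)=19. stock: 88 - 19 = 69. total_sold = 57
  Event 12 (adjust -1): 69 + -1 = 68
  Event 13 (sale 11): sell min(11,68)=11. stock: 68 - 11 = 57. total_sold = 68
  Event 14 (restock 13): 57 + 13 = 70
Final: stock = 70, total_sold = 68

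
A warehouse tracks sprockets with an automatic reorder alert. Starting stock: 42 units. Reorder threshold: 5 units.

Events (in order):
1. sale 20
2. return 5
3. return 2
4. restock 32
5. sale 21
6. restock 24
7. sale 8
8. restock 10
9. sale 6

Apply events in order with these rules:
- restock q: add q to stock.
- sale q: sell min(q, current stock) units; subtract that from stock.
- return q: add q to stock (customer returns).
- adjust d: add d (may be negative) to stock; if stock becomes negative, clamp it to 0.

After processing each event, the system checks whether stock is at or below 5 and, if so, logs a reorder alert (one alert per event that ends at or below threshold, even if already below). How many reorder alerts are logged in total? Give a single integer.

Answer: 0

Derivation:
Processing events:
Start: stock = 42
  Event 1 (sale 20): sell min(20,42)=20. stock: 42 - 20 = 22. total_sold = 20
  Event 2 (return 5): 22 + 5 = 27
  Event 3 (return 2): 27 + 2 = 29
  Event 4 (restock 32): 29 + 32 = 61
  Event 5 (sale 21): sell min(21,61)=21. stock: 61 - 21 = 40. total_sold = 41
  Event 6 (restock 24): 40 + 24 = 64
  Event 7 (sale 8): sell min(8,64)=8. stock: 64 - 8 = 56. total_sold = 49
  Event 8 (restock 10): 56 + 10 = 66
  Event 9 (sale 6): sell min(6,66)=6. stock: 66 - 6 = 60. total_sold = 55
Final: stock = 60, total_sold = 55

Checking against threshold 5:
  After event 1: stock=22 > 5
  After event 2: stock=27 > 5
  After event 3: stock=29 > 5
  After event 4: stock=61 > 5
  After event 5: stock=40 > 5
  After event 6: stock=64 > 5
  After event 7: stock=56 > 5
  After event 8: stock=66 > 5
  After event 9: stock=60 > 5
Alert events: []. Count = 0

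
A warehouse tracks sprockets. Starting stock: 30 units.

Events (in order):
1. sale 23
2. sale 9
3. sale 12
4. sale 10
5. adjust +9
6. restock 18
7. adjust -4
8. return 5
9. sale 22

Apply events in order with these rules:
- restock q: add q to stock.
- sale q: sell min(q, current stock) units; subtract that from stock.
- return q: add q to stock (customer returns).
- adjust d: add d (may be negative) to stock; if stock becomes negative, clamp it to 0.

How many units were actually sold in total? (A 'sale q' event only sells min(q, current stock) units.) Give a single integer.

Answer: 52

Derivation:
Processing events:
Start: stock = 30
  Event 1 (sale 23): sell min(23,30)=23. stock: 30 - 23 = 7. total_sold = 23
  Event 2 (sale 9): sell min(9,7)=7. stock: 7 - 7 = 0. total_sold = 30
  Event 3 (sale 12): sell min(12,0)=0. stock: 0 - 0 = 0. total_sold = 30
  Event 4 (sale 10): sell min(10,0)=0. stock: 0 - 0 = 0. total_sold = 30
  Event 5 (adjust +9): 0 + 9 = 9
  Event 6 (restock 18): 9 + 18 = 27
  Event 7 (adjust -4): 27 + -4 = 23
  Event 8 (return 5): 23 + 5 = 28
  Event 9 (sale 22): sell min(22,28)=22. stock: 28 - 22 = 6. total_sold = 52
Final: stock = 6, total_sold = 52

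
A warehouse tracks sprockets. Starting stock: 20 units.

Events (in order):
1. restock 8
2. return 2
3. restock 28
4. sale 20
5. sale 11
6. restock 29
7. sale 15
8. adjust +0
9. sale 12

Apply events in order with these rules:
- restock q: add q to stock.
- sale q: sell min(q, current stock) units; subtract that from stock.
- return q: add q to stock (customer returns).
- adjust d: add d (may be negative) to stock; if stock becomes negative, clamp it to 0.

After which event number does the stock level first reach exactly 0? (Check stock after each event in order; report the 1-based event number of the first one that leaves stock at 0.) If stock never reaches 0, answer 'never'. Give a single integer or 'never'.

Answer: never

Derivation:
Processing events:
Start: stock = 20
  Event 1 (restock 8): 20 + 8 = 28
  Event 2 (return 2): 28 + 2 = 30
  Event 3 (restock 28): 30 + 28 = 58
  Event 4 (sale 20): sell min(20,58)=20. stock: 58 - 20 = 38. total_sold = 20
  Event 5 (sale 11): sell min(11,38)=11. stock: 38 - 11 = 27. total_sold = 31
  Event 6 (restock 29): 27 + 29 = 56
  Event 7 (sale 15): sell min(15,56)=15. stock: 56 - 15 = 41. total_sold = 46
  Event 8 (adjust +0): 41 + 0 = 41
  Event 9 (sale 12): sell min(12,41)=12. stock: 41 - 12 = 29. total_sold = 58
Final: stock = 29, total_sold = 58

Stock never reaches 0.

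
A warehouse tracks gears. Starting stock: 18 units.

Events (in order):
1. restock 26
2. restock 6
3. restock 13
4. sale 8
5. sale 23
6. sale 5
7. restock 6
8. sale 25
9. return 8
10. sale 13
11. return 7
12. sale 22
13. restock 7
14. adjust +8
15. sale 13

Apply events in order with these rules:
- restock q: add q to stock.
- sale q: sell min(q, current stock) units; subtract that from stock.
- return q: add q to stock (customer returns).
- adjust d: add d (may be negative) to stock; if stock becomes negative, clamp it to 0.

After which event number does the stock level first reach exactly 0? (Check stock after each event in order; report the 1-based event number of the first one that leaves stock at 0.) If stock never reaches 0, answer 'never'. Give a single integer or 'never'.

Answer: 12

Derivation:
Processing events:
Start: stock = 18
  Event 1 (restock 26): 18 + 26 = 44
  Event 2 (restock 6): 44 + 6 = 50
  Event 3 (restock 13): 50 + 13 = 63
  Event 4 (sale 8): sell min(8,63)=8. stock: 63 - 8 = 55. total_sold = 8
  Event 5 (sale 23): sell min(23,55)=23. stock: 55 - 23 = 32. total_sold = 31
  Event 6 (sale 5): sell min(5,32)=5. stock: 32 - 5 = 27. total_sold = 36
  Event 7 (restock 6): 27 + 6 = 33
  Event 8 (sale 25): sell min(25,33)=25. stock: 33 - 25 = 8. total_sold = 61
  Event 9 (return 8): 8 + 8 = 16
  Event 10 (sale 13): sell min(13,16)=13. stock: 16 - 13 = 3. total_sold = 74
  Event 11 (return 7): 3 + 7 = 10
  Event 12 (sale 22): sell min(22,10)=10. stock: 10 - 10 = 0. total_sold = 84
  Event 13 (restock 7): 0 + 7 = 7
  Event 14 (adjust +8): 7 + 8 = 15
  Event 15 (sale 13): sell min(13,15)=13. stock: 15 - 13 = 2. total_sold = 97
Final: stock = 2, total_sold = 97

First zero at event 12.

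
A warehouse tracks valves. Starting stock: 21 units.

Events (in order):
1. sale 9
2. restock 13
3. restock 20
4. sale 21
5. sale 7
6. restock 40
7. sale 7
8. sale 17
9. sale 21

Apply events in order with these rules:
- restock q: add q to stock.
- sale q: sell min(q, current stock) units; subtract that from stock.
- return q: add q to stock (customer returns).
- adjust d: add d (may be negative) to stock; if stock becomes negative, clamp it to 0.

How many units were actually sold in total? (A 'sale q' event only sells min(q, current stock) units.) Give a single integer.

Answer: 82

Derivation:
Processing events:
Start: stock = 21
  Event 1 (sale 9): sell min(9,21)=9. stock: 21 - 9 = 12. total_sold = 9
  Event 2 (restock 13): 12 + 13 = 25
  Event 3 (restock 20): 25 + 20 = 45
  Event 4 (sale 21): sell min(21,45)=21. stock: 45 - 21 = 24. total_sold = 30
  Event 5 (sale 7): sell min(7,24)=7. stock: 24 - 7 = 17. total_sold = 37
  Event 6 (restock 40): 17 + 40 = 57
  Event 7 (sale 7): sell min(7,57)=7. stock: 57 - 7 = 50. total_sold = 44
  Event 8 (sale 17): sell min(17,50)=17. stock: 50 - 17 = 33. total_sold = 61
  Event 9 (sale 21): sell min(21,33)=21. stock: 33 - 21 = 12. total_sold = 82
Final: stock = 12, total_sold = 82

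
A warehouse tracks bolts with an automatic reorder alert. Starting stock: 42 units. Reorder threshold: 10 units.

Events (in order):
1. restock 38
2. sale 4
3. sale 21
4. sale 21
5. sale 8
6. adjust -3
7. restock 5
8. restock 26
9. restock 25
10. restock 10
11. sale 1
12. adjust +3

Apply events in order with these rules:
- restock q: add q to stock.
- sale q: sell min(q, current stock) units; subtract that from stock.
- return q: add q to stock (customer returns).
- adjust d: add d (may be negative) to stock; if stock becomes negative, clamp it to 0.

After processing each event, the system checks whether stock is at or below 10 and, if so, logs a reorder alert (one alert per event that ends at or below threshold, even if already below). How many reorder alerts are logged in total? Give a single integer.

Answer: 0

Derivation:
Processing events:
Start: stock = 42
  Event 1 (restock 38): 42 + 38 = 80
  Event 2 (sale 4): sell min(4,80)=4. stock: 80 - 4 = 76. total_sold = 4
  Event 3 (sale 21): sell min(21,76)=21. stock: 76 - 21 = 55. total_sold = 25
  Event 4 (sale 21): sell min(21,55)=21. stock: 55 - 21 = 34. total_sold = 46
  Event 5 (sale 8): sell min(8,34)=8. stock: 34 - 8 = 26. total_sold = 54
  Event 6 (adjust -3): 26 + -3 = 23
  Event 7 (restock 5): 23 + 5 = 28
  Event 8 (restock 26): 28 + 26 = 54
  Event 9 (restock 25): 54 + 25 = 79
  Event 10 (restock 10): 79 + 10 = 89
  Event 11 (sale 1): sell min(1,89)=1. stock: 89 - 1 = 88. total_sold = 55
  Event 12 (adjust +3): 88 + 3 = 91
Final: stock = 91, total_sold = 55

Checking against threshold 10:
  After event 1: stock=80 > 10
  After event 2: stock=76 > 10
  After event 3: stock=55 > 10
  After event 4: stock=34 > 10
  After event 5: stock=26 > 10
  After event 6: stock=23 > 10
  After event 7: stock=28 > 10
  After event 8: stock=54 > 10
  After event 9: stock=79 > 10
  After event 10: stock=89 > 10
  After event 11: stock=88 > 10
  After event 12: stock=91 > 10
Alert events: []. Count = 0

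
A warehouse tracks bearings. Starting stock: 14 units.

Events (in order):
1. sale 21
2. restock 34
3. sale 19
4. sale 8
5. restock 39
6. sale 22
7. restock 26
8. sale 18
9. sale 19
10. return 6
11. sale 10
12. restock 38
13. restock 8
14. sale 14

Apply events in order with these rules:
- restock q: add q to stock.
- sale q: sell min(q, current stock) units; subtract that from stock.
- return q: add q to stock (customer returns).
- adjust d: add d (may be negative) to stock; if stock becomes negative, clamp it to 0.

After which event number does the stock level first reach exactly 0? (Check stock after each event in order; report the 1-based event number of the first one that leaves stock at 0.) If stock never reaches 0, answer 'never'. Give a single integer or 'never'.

Answer: 1

Derivation:
Processing events:
Start: stock = 14
  Event 1 (sale 21): sell min(21,14)=14. stock: 14 - 14 = 0. total_sold = 14
  Event 2 (restock 34): 0 + 34 = 34
  Event 3 (sale 19): sell min(19,34)=19. stock: 34 - 19 = 15. total_sold = 33
  Event 4 (sale 8): sell min(8,15)=8. stock: 15 - 8 = 7. total_sold = 41
  Event 5 (restock 39): 7 + 39 = 46
  Event 6 (sale 22): sell min(22,46)=22. stock: 46 - 22 = 24. total_sold = 63
  Event 7 (restock 26): 24 + 26 = 50
  Event 8 (sale 18): sell min(18,50)=18. stock: 50 - 18 = 32. total_sold = 81
  Event 9 (sale 19): sell min(19,32)=19. stock: 32 - 19 = 13. total_sold = 100
  Event 10 (return 6): 13 + 6 = 19
  Event 11 (sale 10): sell min(10,19)=10. stock: 19 - 10 = 9. total_sold = 110
  Event 12 (restock 38): 9 + 38 = 47
  Event 13 (restock 8): 47 + 8 = 55
  Event 14 (sale 14): sell min(14,55)=14. stock: 55 - 14 = 41. total_sold = 124
Final: stock = 41, total_sold = 124

First zero at event 1.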